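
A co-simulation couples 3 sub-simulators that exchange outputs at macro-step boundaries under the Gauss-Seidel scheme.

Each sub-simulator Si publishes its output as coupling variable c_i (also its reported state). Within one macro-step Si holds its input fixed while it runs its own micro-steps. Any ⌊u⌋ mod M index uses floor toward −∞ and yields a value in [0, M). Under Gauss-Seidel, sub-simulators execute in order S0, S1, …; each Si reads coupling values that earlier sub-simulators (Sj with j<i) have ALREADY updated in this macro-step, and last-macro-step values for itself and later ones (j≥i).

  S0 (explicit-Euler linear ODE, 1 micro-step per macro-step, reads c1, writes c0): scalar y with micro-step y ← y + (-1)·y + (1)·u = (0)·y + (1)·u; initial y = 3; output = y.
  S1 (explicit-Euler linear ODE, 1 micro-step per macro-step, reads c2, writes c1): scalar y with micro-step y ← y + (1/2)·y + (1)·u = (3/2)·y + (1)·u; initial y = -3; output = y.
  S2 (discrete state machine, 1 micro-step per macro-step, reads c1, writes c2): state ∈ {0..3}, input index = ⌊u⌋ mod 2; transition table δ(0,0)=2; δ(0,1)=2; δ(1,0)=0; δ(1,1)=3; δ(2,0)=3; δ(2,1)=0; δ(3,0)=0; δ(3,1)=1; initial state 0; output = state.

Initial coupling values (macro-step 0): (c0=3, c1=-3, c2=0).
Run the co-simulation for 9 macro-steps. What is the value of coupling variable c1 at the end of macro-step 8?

macro 1: S0 reads c1=-3 → after 1×micro: -3; S1 reads c2=0 → after 1×micro: -9/2; S2 reads c1=-9/2 → after 1×micro: 2 ⇒ (c0=-3, c1=-9/2, c2=2)
macro 2: S0 reads c1=-9/2 → after 1×micro: -9/2; S1 reads c2=2 → after 1×micro: -19/4; S2 reads c1=-19/4 → after 1×micro: 0 ⇒ (c0=-9/2, c1=-19/4, c2=0)
macro 3: S0 reads c1=-19/4 → after 1×micro: -19/4; S1 reads c2=0 → after 1×micro: -57/8; S2 reads c1=-57/8 → after 1×micro: 2 ⇒ (c0=-19/4, c1=-57/8, c2=2)
macro 4: S0 reads c1=-57/8 → after 1×micro: -57/8; S1 reads c2=2 → after 1×micro: -139/16; S2 reads c1=-139/16 → after 1×micro: 0 ⇒ (c0=-57/8, c1=-139/16, c2=0)
macro 5: S0 reads c1=-139/16 → after 1×micro: -139/16; S1 reads c2=0 → after 1×micro: -417/32; S2 reads c1=-417/32 → after 1×micro: 2 ⇒ (c0=-139/16, c1=-417/32, c2=2)
macro 6: S0 reads c1=-417/32 → after 1×micro: -417/32; S1 reads c2=2 → after 1×micro: -1123/64; S2 reads c1=-1123/64 → after 1×micro: 3 ⇒ (c0=-417/32, c1=-1123/64, c2=3)
macro 7: S0 reads c1=-1123/64 → after 1×micro: -1123/64; S1 reads c2=3 → after 1×micro: -2985/128; S2 reads c1=-2985/128 → after 1×micro: 0 ⇒ (c0=-1123/64, c1=-2985/128, c2=0)
macro 8: S0 reads c1=-2985/128 → after 1×micro: -2985/128; S1 reads c2=0 → after 1×micro: -8955/256; S2 reads c1=-8955/256 → after 1×micro: 2 ⇒ (c0=-2985/128, c1=-8955/256, c2=2)
macro 9: S0 reads c1=-8955/256 → after 1×micro: -8955/256; S1 reads c2=2 → after 1×micro: -25841/512; S2 reads c1=-25841/512 → after 1×micro: 0 ⇒ (c0=-8955/256, c1=-25841/512, c2=0)

c1 at macro-step 8 = -8955/256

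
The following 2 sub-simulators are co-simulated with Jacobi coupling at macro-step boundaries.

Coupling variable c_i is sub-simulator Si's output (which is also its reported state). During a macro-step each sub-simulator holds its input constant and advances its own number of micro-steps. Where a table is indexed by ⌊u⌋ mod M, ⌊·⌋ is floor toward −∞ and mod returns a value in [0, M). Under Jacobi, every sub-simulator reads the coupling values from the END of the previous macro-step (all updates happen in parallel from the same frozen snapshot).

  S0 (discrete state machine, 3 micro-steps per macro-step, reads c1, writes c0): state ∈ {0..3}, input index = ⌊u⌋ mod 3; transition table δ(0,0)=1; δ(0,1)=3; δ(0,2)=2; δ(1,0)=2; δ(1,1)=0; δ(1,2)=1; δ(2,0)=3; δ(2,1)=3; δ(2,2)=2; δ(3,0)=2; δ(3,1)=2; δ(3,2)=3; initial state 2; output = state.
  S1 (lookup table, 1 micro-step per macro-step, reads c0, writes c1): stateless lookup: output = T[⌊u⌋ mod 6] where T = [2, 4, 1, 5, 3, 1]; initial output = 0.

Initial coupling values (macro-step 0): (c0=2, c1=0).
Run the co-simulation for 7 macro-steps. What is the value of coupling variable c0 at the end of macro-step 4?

macro 1: S0 reads c1=0 → after 3×micro: 3; S1 reads c0=2 → after 1×micro: 1 ⇒ (c0=3, c1=1)
macro 2: S0 reads c1=1 → after 3×micro: 2; S1 reads c0=3 → after 1×micro: 5 ⇒ (c0=2, c1=5)
macro 3: S0 reads c1=5 → after 3×micro: 2; S1 reads c0=2 → after 1×micro: 1 ⇒ (c0=2, c1=1)
macro 4: S0 reads c1=1 → after 3×micro: 3; S1 reads c0=2 → after 1×micro: 1 ⇒ (c0=3, c1=1)
macro 5: S0 reads c1=1 → after 3×micro: 2; S1 reads c0=3 → after 1×micro: 5 ⇒ (c0=2, c1=5)
macro 6: S0 reads c1=5 → after 3×micro: 2; S1 reads c0=2 → after 1×micro: 1 ⇒ (c0=2, c1=1)
macro 7: S0 reads c1=1 → after 3×micro: 3; S1 reads c0=2 → after 1×micro: 1 ⇒ (c0=3, c1=1)

c0 at macro-step 4 = 3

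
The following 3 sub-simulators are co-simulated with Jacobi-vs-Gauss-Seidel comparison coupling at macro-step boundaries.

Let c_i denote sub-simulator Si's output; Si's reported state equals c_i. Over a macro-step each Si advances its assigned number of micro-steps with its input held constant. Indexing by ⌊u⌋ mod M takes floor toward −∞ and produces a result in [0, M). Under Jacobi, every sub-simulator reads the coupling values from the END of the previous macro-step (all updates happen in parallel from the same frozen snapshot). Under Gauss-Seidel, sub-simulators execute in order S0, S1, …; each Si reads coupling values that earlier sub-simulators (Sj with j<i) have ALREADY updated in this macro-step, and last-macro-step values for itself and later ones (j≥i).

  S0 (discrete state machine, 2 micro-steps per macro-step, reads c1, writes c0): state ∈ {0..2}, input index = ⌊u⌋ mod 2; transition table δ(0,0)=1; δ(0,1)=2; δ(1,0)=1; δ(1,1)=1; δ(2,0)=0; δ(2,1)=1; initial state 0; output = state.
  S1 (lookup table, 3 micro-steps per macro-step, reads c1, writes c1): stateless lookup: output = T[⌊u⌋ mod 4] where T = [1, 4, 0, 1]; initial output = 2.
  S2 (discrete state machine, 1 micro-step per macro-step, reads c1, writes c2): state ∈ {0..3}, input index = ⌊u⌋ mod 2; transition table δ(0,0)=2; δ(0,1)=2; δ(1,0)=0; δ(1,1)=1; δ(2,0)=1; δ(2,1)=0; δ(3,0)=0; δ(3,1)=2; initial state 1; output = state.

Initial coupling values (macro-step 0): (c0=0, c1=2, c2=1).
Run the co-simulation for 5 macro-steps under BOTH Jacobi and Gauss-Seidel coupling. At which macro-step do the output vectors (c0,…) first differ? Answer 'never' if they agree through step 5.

first divergence at macro-step: 3

[Jacobi] macro 1: S0 reads c1=2 → after 2×micro: 1; S1 reads c1=2 → after 3×micro: 0; S2 reads c1=2 → after 1×micro: 0 ⇒ (c0=1, c1=0, c2=0)
[Jacobi] macro 2: S0 reads c1=0 → after 2×micro: 1; S1 reads c1=0 → after 3×micro: 1; S2 reads c1=0 → after 1×micro: 2 ⇒ (c0=1, c1=1, c2=2)
[Jacobi] macro 3: S0 reads c1=1 → after 2×micro: 1; S1 reads c1=1 → after 3×micro: 4; S2 reads c1=1 → after 1×micro: 0 ⇒ (c0=1, c1=4, c2=0)
[Jacobi] macro 4: S0 reads c1=4 → after 2×micro: 1; S1 reads c1=4 → after 3×micro: 1; S2 reads c1=4 → after 1×micro: 2 ⇒ (c0=1, c1=1, c2=2)
[Jacobi] macro 5: S0 reads c1=1 → after 2×micro: 1; S1 reads c1=1 → after 3×micro: 4; S2 reads c1=1 → after 1×micro: 0 ⇒ (c0=1, c1=4, c2=0)
[Gauss-Seidel] macro 1: S0 reads c1=2 → after 2×micro: 1; S1 reads c1=2 → after 3×micro: 0; S2 reads c1=0 → after 1×micro: 0 ⇒ (c0=1, c1=0, c2=0)
[Gauss-Seidel] macro 2: S0 reads c1=0 → after 2×micro: 1; S1 reads c1=0 → after 3×micro: 1; S2 reads c1=1 → after 1×micro: 2 ⇒ (c0=1, c1=1, c2=2)
[Gauss-Seidel] macro 3: S0 reads c1=1 → after 2×micro: 1; S1 reads c1=1 → after 3×micro: 4; S2 reads c1=4 → after 1×micro: 1 ⇒ (c0=1, c1=4, c2=1)
[Gauss-Seidel] macro 4: S0 reads c1=4 → after 2×micro: 1; S1 reads c1=4 → after 3×micro: 1; S2 reads c1=1 → after 1×micro: 1 ⇒ (c0=1, c1=1, c2=1)
[Gauss-Seidel] macro 5: S0 reads c1=1 → after 2×micro: 1; S1 reads c1=1 → after 3×micro: 4; S2 reads c1=4 → after 1×micro: 0 ⇒ (c0=1, c1=4, c2=0)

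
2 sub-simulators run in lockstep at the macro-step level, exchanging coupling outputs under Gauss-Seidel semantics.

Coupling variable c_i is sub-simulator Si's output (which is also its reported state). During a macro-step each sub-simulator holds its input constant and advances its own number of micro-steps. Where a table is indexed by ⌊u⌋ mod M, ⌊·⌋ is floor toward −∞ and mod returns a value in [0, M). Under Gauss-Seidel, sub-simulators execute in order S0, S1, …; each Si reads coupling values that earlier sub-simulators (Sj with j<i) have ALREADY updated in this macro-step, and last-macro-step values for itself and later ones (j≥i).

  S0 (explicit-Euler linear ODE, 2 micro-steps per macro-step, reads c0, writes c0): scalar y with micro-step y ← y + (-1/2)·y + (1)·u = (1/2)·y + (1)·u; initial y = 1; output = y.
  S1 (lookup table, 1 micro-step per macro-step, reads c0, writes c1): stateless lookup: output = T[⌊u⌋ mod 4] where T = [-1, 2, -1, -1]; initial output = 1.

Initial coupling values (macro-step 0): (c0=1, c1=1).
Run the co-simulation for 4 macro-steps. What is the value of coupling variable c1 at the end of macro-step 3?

macro 1: S0 reads c0=1 → after 2×micro: 7/4; S1 reads c0=7/4 → after 1×micro: 2 ⇒ (c0=7/4, c1=2)
macro 2: S0 reads c0=7/4 → after 2×micro: 49/16; S1 reads c0=49/16 → after 1×micro: -1 ⇒ (c0=49/16, c1=-1)
macro 3: S0 reads c0=49/16 → after 2×micro: 343/64; S1 reads c0=343/64 → after 1×micro: 2 ⇒ (c0=343/64, c1=2)
macro 4: S0 reads c0=343/64 → after 2×micro: 2401/256; S1 reads c0=2401/256 → after 1×micro: 2 ⇒ (c0=2401/256, c1=2)

c1 at macro-step 3 = 2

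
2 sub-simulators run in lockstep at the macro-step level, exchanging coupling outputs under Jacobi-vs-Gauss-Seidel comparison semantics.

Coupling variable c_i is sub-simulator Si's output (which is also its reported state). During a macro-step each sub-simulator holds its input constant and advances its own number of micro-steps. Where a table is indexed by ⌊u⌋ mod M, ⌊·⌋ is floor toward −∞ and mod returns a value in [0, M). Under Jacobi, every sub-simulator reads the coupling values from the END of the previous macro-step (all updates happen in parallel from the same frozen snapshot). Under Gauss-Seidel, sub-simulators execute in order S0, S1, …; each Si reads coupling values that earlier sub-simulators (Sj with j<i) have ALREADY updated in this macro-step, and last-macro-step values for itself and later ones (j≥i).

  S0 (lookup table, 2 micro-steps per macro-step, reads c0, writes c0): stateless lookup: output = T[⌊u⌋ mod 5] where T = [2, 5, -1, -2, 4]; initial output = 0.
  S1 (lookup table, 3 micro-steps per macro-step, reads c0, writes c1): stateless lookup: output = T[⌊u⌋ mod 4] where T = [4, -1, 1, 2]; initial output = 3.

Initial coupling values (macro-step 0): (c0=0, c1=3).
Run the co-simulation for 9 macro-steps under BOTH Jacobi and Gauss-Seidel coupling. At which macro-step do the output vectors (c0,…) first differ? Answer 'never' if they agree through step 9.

[Jacobi] macro 1: S0 reads c0=0 → after 2×micro: 2; S1 reads c0=0 → after 3×micro: 4 ⇒ (c0=2, c1=4)
[Jacobi] macro 2: S0 reads c0=2 → after 2×micro: -1; S1 reads c0=2 → after 3×micro: 1 ⇒ (c0=-1, c1=1)
[Jacobi] macro 3: S0 reads c0=-1 → after 2×micro: 4; S1 reads c0=-1 → after 3×micro: 2 ⇒ (c0=4, c1=2)
[Jacobi] macro 4: S0 reads c0=4 → after 2×micro: 4; S1 reads c0=4 → after 3×micro: 4 ⇒ (c0=4, c1=4)
[Jacobi] macro 5: S0 reads c0=4 → after 2×micro: 4; S1 reads c0=4 → after 3×micro: 4 ⇒ (c0=4, c1=4)
[Jacobi] macro 6: S0 reads c0=4 → after 2×micro: 4; S1 reads c0=4 → after 3×micro: 4 ⇒ (c0=4, c1=4)
[Jacobi] macro 7: S0 reads c0=4 → after 2×micro: 4; S1 reads c0=4 → after 3×micro: 4 ⇒ (c0=4, c1=4)
[Jacobi] macro 8: S0 reads c0=4 → after 2×micro: 4; S1 reads c0=4 → after 3×micro: 4 ⇒ (c0=4, c1=4)
[Jacobi] macro 9: S0 reads c0=4 → after 2×micro: 4; S1 reads c0=4 → after 3×micro: 4 ⇒ (c0=4, c1=4)
[Gauss-Seidel] macro 1: S0 reads c0=0 → after 2×micro: 2; S1 reads c0=2 → after 3×micro: 1 ⇒ (c0=2, c1=1)
[Gauss-Seidel] macro 2: S0 reads c0=2 → after 2×micro: -1; S1 reads c0=-1 → after 3×micro: 2 ⇒ (c0=-1, c1=2)
[Gauss-Seidel] macro 3: S0 reads c0=-1 → after 2×micro: 4; S1 reads c0=4 → after 3×micro: 4 ⇒ (c0=4, c1=4)
[Gauss-Seidel] macro 4: S0 reads c0=4 → after 2×micro: 4; S1 reads c0=4 → after 3×micro: 4 ⇒ (c0=4, c1=4)
[Gauss-Seidel] macro 5: S0 reads c0=4 → after 2×micro: 4; S1 reads c0=4 → after 3×micro: 4 ⇒ (c0=4, c1=4)
[Gauss-Seidel] macro 6: S0 reads c0=4 → after 2×micro: 4; S1 reads c0=4 → after 3×micro: 4 ⇒ (c0=4, c1=4)
[Gauss-Seidel] macro 7: S0 reads c0=4 → after 2×micro: 4; S1 reads c0=4 → after 3×micro: 4 ⇒ (c0=4, c1=4)
[Gauss-Seidel] macro 8: S0 reads c0=4 → after 2×micro: 4; S1 reads c0=4 → after 3×micro: 4 ⇒ (c0=4, c1=4)
[Gauss-Seidel] macro 9: S0 reads c0=4 → after 2×micro: 4; S1 reads c0=4 → after 3×micro: 4 ⇒ (c0=4, c1=4)

first divergence at macro-step: 1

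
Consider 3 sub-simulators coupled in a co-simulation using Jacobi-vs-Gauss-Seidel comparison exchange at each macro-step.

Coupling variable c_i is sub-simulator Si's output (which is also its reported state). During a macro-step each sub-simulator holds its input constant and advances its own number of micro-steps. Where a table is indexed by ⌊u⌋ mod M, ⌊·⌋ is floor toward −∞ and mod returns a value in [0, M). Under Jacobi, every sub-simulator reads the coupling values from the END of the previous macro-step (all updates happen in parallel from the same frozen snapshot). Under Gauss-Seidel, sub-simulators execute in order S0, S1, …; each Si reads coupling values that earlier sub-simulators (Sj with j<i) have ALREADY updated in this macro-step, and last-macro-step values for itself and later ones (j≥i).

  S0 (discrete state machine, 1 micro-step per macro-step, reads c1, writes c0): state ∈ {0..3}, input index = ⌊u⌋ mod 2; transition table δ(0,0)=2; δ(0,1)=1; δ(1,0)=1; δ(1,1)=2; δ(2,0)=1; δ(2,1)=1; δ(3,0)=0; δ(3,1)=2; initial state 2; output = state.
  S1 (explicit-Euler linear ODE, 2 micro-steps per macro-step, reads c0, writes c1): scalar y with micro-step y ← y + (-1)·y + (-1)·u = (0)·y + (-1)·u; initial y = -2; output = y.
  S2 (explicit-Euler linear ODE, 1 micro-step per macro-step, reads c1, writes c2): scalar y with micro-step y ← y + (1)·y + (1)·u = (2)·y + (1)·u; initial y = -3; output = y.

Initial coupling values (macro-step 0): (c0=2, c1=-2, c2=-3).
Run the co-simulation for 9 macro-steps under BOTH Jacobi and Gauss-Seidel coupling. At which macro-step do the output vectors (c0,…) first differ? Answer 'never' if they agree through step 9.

first divergence at macro-step: 1

[Jacobi] macro 1: S0 reads c1=-2 → after 1×micro: 1; S1 reads c0=2 → after 2×micro: -2; S2 reads c1=-2 → after 1×micro: -8 ⇒ (c0=1, c1=-2, c2=-8)
[Jacobi] macro 2: S0 reads c1=-2 → after 1×micro: 1; S1 reads c0=1 → after 2×micro: -1; S2 reads c1=-2 → after 1×micro: -18 ⇒ (c0=1, c1=-1, c2=-18)
[Jacobi] macro 3: S0 reads c1=-1 → after 1×micro: 2; S1 reads c0=1 → after 2×micro: -1; S2 reads c1=-1 → after 1×micro: -37 ⇒ (c0=2, c1=-1, c2=-37)
[Jacobi] macro 4: S0 reads c1=-1 → after 1×micro: 1; S1 reads c0=2 → after 2×micro: -2; S2 reads c1=-1 → after 1×micro: -75 ⇒ (c0=1, c1=-2, c2=-75)
[Jacobi] macro 5: S0 reads c1=-2 → after 1×micro: 1; S1 reads c0=1 → after 2×micro: -1; S2 reads c1=-2 → after 1×micro: -152 ⇒ (c0=1, c1=-1, c2=-152)
[Jacobi] macro 6: S0 reads c1=-1 → after 1×micro: 2; S1 reads c0=1 → after 2×micro: -1; S2 reads c1=-1 → after 1×micro: -305 ⇒ (c0=2, c1=-1, c2=-305)
[Jacobi] macro 7: S0 reads c1=-1 → after 1×micro: 1; S1 reads c0=2 → after 2×micro: -2; S2 reads c1=-1 → after 1×micro: -611 ⇒ (c0=1, c1=-2, c2=-611)
[Jacobi] macro 8: S0 reads c1=-2 → after 1×micro: 1; S1 reads c0=1 → after 2×micro: -1; S2 reads c1=-2 → after 1×micro: -1224 ⇒ (c0=1, c1=-1, c2=-1224)
[Jacobi] macro 9: S0 reads c1=-1 → after 1×micro: 2; S1 reads c0=1 → after 2×micro: -1; S2 reads c1=-1 → after 1×micro: -2449 ⇒ (c0=2, c1=-1, c2=-2449)
[Gauss-Seidel] macro 1: S0 reads c1=-2 → after 1×micro: 1; S1 reads c0=1 → after 2×micro: -1; S2 reads c1=-1 → after 1×micro: -7 ⇒ (c0=1, c1=-1, c2=-7)
[Gauss-Seidel] macro 2: S0 reads c1=-1 → after 1×micro: 2; S1 reads c0=2 → after 2×micro: -2; S2 reads c1=-2 → after 1×micro: -16 ⇒ (c0=2, c1=-2, c2=-16)
[Gauss-Seidel] macro 3: S0 reads c1=-2 → after 1×micro: 1; S1 reads c0=1 → after 2×micro: -1; S2 reads c1=-1 → after 1×micro: -33 ⇒ (c0=1, c1=-1, c2=-33)
[Gauss-Seidel] macro 4: S0 reads c1=-1 → after 1×micro: 2; S1 reads c0=2 → after 2×micro: -2; S2 reads c1=-2 → after 1×micro: -68 ⇒ (c0=2, c1=-2, c2=-68)
[Gauss-Seidel] macro 5: S0 reads c1=-2 → after 1×micro: 1; S1 reads c0=1 → after 2×micro: -1; S2 reads c1=-1 → after 1×micro: -137 ⇒ (c0=1, c1=-1, c2=-137)
[Gauss-Seidel] macro 6: S0 reads c1=-1 → after 1×micro: 2; S1 reads c0=2 → after 2×micro: -2; S2 reads c1=-2 → after 1×micro: -276 ⇒ (c0=2, c1=-2, c2=-276)
[Gauss-Seidel] macro 7: S0 reads c1=-2 → after 1×micro: 1; S1 reads c0=1 → after 2×micro: -1; S2 reads c1=-1 → after 1×micro: -553 ⇒ (c0=1, c1=-1, c2=-553)
[Gauss-Seidel] macro 8: S0 reads c1=-1 → after 1×micro: 2; S1 reads c0=2 → after 2×micro: -2; S2 reads c1=-2 → after 1×micro: -1108 ⇒ (c0=2, c1=-2, c2=-1108)
[Gauss-Seidel] macro 9: S0 reads c1=-2 → after 1×micro: 1; S1 reads c0=1 → after 2×micro: -1; S2 reads c1=-1 → after 1×micro: -2217 ⇒ (c0=1, c1=-1, c2=-2217)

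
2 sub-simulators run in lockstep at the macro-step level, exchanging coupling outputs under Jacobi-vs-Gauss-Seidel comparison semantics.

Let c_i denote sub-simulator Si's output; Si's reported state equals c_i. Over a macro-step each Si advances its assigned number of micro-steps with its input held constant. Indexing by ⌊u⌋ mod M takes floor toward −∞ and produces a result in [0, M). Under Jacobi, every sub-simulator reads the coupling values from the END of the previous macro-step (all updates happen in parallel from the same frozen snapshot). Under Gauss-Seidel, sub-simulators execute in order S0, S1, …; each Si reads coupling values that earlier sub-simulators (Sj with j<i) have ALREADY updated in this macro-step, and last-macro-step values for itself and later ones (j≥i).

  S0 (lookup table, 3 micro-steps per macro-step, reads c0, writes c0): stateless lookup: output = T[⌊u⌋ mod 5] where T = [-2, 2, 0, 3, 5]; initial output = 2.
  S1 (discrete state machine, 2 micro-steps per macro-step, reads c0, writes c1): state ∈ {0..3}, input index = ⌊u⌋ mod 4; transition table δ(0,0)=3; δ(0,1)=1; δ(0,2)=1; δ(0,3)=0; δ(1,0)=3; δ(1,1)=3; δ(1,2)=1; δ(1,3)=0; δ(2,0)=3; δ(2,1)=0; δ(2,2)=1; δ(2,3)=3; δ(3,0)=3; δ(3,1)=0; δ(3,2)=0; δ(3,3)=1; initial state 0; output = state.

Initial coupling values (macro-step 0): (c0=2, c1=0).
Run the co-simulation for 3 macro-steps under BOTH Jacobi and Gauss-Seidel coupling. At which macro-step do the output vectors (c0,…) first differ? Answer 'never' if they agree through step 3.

first divergence at macro-step: 1

[Jacobi] macro 1: S0 reads c0=2 → after 3×micro: 0; S1 reads c0=2 → after 2×micro: 1 ⇒ (c0=0, c1=1)
[Jacobi] macro 2: S0 reads c0=0 → after 3×micro: -2; S1 reads c0=0 → after 2×micro: 3 ⇒ (c0=-2, c1=3)
[Jacobi] macro 3: S0 reads c0=-2 → after 3×micro: 3; S1 reads c0=-2 → after 2×micro: 1 ⇒ (c0=3, c1=1)
[Gauss-Seidel] macro 1: S0 reads c0=2 → after 3×micro: 0; S1 reads c0=0 → after 2×micro: 3 ⇒ (c0=0, c1=3)
[Gauss-Seidel] macro 2: S0 reads c0=0 → after 3×micro: -2; S1 reads c0=-2 → after 2×micro: 1 ⇒ (c0=-2, c1=1)
[Gauss-Seidel] macro 3: S0 reads c0=-2 → after 3×micro: 3; S1 reads c0=3 → after 2×micro: 0 ⇒ (c0=3, c1=0)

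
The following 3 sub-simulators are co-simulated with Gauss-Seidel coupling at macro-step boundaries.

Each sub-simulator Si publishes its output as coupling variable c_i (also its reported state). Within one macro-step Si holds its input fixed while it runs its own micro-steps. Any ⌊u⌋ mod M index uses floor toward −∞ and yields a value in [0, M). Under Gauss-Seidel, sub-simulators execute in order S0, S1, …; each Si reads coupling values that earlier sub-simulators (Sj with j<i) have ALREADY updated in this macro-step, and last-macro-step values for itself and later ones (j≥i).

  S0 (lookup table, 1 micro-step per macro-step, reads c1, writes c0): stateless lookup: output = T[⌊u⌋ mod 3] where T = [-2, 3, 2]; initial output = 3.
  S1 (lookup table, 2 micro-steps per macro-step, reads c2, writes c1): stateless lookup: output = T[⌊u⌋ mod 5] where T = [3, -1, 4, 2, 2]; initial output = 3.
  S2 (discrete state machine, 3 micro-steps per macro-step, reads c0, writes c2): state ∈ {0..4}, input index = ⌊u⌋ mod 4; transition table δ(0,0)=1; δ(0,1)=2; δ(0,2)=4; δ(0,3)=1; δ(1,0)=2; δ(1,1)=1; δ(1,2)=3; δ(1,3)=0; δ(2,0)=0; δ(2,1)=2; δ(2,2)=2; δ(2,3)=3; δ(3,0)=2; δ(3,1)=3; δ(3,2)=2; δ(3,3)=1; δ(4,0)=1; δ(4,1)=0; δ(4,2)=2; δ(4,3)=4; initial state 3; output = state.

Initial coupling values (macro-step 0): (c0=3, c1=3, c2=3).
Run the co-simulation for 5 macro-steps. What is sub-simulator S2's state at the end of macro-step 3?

S2 state at macro-step 3 = 0

macro 1: S0 reads c1=3 → after 1×micro: -2; S1 reads c2=3 → after 2×micro: 2; S2 reads c0=-2 → after 3×micro: 2 ⇒ (c0=-2, c1=2, c2=2)
macro 2: S0 reads c1=2 → after 1×micro: 2; S1 reads c2=2 → after 2×micro: 4; S2 reads c0=2 → after 3×micro: 2 ⇒ (c0=2, c1=4, c2=2)
macro 3: S0 reads c1=4 → after 1×micro: 3; S1 reads c2=2 → after 2×micro: 4; S2 reads c0=3 → after 3×micro: 0 ⇒ (c0=3, c1=4, c2=0)
macro 4: S0 reads c1=4 → after 1×micro: 3; S1 reads c2=0 → after 2×micro: 3; S2 reads c0=3 → after 3×micro: 1 ⇒ (c0=3, c1=3, c2=1)
macro 5: S0 reads c1=3 → after 1×micro: -2; S1 reads c2=1 → after 2×micro: -1; S2 reads c0=-2 → after 3×micro: 2 ⇒ (c0=-2, c1=-1, c2=2)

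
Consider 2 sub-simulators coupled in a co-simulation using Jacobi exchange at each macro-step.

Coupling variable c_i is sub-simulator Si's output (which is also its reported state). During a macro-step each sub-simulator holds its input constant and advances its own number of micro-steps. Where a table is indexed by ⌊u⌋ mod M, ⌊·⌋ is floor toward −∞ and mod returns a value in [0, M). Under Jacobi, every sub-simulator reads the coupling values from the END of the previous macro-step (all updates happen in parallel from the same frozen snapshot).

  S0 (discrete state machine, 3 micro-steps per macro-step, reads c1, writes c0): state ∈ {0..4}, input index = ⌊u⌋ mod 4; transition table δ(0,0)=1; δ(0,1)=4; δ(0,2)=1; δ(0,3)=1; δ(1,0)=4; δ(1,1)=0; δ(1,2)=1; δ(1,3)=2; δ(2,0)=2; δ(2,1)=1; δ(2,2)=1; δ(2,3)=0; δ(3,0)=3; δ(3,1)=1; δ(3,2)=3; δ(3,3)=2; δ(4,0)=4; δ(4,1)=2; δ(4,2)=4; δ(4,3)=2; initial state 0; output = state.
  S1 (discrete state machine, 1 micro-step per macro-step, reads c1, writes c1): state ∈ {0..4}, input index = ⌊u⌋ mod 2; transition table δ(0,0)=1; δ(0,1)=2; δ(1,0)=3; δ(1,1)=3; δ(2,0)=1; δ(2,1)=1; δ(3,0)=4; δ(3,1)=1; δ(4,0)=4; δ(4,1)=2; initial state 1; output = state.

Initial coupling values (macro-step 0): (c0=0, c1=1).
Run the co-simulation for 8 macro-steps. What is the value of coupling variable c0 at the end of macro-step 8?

macro 1: S0 reads c1=1 → after 3×micro: 1; S1 reads c1=1 → after 1×micro: 3 ⇒ (c0=1, c1=3)
macro 2: S0 reads c1=3 → after 3×micro: 1; S1 reads c1=3 → after 1×micro: 1 ⇒ (c0=1, c1=1)
macro 3: S0 reads c1=1 → after 3×micro: 2; S1 reads c1=1 → after 1×micro: 3 ⇒ (c0=2, c1=3)
macro 4: S0 reads c1=3 → after 3×micro: 2; S1 reads c1=3 → after 1×micro: 1 ⇒ (c0=2, c1=1)
macro 5: S0 reads c1=1 → after 3×micro: 4; S1 reads c1=1 → after 1×micro: 3 ⇒ (c0=4, c1=3)
macro 6: S0 reads c1=3 → after 3×micro: 1; S1 reads c1=3 → after 1×micro: 1 ⇒ (c0=1, c1=1)
macro 7: S0 reads c1=1 → after 3×micro: 2; S1 reads c1=1 → after 1×micro: 3 ⇒ (c0=2, c1=3)
macro 8: S0 reads c1=3 → after 3×micro: 2; S1 reads c1=3 → after 1×micro: 1 ⇒ (c0=2, c1=1)

c0 at macro-step 8 = 2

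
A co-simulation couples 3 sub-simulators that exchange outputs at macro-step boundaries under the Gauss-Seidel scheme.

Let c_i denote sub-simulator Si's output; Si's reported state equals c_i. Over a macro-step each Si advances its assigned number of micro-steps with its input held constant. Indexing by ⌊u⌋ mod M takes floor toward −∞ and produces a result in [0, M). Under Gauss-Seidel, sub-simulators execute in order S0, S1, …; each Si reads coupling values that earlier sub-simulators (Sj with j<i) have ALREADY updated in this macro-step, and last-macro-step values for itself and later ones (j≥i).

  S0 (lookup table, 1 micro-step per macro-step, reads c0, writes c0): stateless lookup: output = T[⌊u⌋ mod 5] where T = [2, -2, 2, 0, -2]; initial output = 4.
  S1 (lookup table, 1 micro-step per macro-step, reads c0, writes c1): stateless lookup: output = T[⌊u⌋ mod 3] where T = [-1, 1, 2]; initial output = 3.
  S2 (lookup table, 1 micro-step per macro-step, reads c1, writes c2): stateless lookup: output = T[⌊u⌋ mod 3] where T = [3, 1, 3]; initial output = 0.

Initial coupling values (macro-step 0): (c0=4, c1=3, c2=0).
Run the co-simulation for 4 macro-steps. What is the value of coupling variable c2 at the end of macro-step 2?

c2 at macro-step 2 = 3

macro 1: S0 reads c0=4 → after 1×micro: -2; S1 reads c0=-2 → after 1×micro: 1; S2 reads c1=1 → after 1×micro: 1 ⇒ (c0=-2, c1=1, c2=1)
macro 2: S0 reads c0=-2 → after 1×micro: 0; S1 reads c0=0 → after 1×micro: -1; S2 reads c1=-1 → after 1×micro: 3 ⇒ (c0=0, c1=-1, c2=3)
macro 3: S0 reads c0=0 → after 1×micro: 2; S1 reads c0=2 → after 1×micro: 2; S2 reads c1=2 → after 1×micro: 3 ⇒ (c0=2, c1=2, c2=3)
macro 4: S0 reads c0=2 → after 1×micro: 2; S1 reads c0=2 → after 1×micro: 2; S2 reads c1=2 → after 1×micro: 3 ⇒ (c0=2, c1=2, c2=3)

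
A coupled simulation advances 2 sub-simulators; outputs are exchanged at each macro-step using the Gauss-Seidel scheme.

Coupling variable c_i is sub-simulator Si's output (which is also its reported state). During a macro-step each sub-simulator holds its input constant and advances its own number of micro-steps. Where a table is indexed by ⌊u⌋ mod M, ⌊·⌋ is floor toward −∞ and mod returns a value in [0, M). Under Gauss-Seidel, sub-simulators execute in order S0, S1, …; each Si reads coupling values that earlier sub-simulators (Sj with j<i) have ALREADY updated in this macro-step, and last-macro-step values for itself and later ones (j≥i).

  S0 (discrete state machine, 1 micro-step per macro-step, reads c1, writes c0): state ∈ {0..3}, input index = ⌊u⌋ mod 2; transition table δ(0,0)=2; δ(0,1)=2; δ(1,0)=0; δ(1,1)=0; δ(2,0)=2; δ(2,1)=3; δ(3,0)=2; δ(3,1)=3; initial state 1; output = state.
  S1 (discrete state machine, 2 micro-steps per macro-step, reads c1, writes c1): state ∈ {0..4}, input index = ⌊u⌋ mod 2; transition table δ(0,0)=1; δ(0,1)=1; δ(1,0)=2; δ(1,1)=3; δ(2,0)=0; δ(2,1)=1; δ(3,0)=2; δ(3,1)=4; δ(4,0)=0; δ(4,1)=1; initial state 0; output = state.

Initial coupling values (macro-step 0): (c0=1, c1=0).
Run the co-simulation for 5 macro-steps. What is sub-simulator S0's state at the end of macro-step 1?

macro 1: S0 reads c1=0 → after 1×micro: 0; S1 reads c1=0 → after 2×micro: 2 ⇒ (c0=0, c1=2)
macro 2: S0 reads c1=2 → after 1×micro: 2; S1 reads c1=2 → after 2×micro: 1 ⇒ (c0=2, c1=1)
macro 3: S0 reads c1=1 → after 1×micro: 3; S1 reads c1=1 → after 2×micro: 4 ⇒ (c0=3, c1=4)
macro 4: S0 reads c1=4 → after 1×micro: 2; S1 reads c1=4 → after 2×micro: 1 ⇒ (c0=2, c1=1)
macro 5: S0 reads c1=1 → after 1×micro: 3; S1 reads c1=1 → after 2×micro: 4 ⇒ (c0=3, c1=4)

S0 state at macro-step 1 = 0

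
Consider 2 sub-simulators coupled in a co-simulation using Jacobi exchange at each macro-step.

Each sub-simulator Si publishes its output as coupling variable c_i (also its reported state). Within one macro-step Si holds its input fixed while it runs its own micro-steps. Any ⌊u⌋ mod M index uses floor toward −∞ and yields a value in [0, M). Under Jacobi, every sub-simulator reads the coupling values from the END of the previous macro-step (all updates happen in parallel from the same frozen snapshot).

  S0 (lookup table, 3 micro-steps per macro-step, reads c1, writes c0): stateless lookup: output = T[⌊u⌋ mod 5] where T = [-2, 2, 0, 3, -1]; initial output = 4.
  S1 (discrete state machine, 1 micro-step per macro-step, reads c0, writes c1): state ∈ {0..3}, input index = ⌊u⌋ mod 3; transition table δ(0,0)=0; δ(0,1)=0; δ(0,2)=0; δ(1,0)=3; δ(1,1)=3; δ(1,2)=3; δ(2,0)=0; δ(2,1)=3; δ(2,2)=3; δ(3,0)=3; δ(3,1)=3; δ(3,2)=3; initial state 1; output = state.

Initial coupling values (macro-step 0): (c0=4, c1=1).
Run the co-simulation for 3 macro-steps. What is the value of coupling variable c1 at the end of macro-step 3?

macro 1: S0 reads c1=1 → after 3×micro: 2; S1 reads c0=4 → after 1×micro: 3 ⇒ (c0=2, c1=3)
macro 2: S0 reads c1=3 → after 3×micro: 3; S1 reads c0=2 → after 1×micro: 3 ⇒ (c0=3, c1=3)
macro 3: S0 reads c1=3 → after 3×micro: 3; S1 reads c0=3 → after 1×micro: 3 ⇒ (c0=3, c1=3)

c1 at macro-step 3 = 3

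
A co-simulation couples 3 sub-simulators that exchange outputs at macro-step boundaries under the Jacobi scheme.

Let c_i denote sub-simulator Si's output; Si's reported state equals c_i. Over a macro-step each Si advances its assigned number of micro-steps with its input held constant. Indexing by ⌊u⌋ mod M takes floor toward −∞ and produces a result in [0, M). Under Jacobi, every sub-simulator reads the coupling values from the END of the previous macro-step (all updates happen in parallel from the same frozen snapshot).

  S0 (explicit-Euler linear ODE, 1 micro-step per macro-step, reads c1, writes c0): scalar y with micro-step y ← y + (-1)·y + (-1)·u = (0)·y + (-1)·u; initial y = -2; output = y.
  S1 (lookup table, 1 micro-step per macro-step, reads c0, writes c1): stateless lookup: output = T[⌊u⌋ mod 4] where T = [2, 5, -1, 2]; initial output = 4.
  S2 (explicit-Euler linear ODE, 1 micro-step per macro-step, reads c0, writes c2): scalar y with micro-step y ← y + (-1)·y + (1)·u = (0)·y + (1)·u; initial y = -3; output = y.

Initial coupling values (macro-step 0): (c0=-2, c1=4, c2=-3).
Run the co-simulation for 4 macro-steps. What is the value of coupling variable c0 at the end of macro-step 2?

c0 at macro-step 2 = 1

macro 1: S0 reads c1=4 → after 1×micro: -4; S1 reads c0=-2 → after 1×micro: -1; S2 reads c0=-2 → after 1×micro: -2 ⇒ (c0=-4, c1=-1, c2=-2)
macro 2: S0 reads c1=-1 → after 1×micro: 1; S1 reads c0=-4 → after 1×micro: 2; S2 reads c0=-4 → after 1×micro: -4 ⇒ (c0=1, c1=2, c2=-4)
macro 3: S0 reads c1=2 → after 1×micro: -2; S1 reads c0=1 → after 1×micro: 5; S2 reads c0=1 → after 1×micro: 1 ⇒ (c0=-2, c1=5, c2=1)
macro 4: S0 reads c1=5 → after 1×micro: -5; S1 reads c0=-2 → after 1×micro: -1; S2 reads c0=-2 → after 1×micro: -2 ⇒ (c0=-5, c1=-1, c2=-2)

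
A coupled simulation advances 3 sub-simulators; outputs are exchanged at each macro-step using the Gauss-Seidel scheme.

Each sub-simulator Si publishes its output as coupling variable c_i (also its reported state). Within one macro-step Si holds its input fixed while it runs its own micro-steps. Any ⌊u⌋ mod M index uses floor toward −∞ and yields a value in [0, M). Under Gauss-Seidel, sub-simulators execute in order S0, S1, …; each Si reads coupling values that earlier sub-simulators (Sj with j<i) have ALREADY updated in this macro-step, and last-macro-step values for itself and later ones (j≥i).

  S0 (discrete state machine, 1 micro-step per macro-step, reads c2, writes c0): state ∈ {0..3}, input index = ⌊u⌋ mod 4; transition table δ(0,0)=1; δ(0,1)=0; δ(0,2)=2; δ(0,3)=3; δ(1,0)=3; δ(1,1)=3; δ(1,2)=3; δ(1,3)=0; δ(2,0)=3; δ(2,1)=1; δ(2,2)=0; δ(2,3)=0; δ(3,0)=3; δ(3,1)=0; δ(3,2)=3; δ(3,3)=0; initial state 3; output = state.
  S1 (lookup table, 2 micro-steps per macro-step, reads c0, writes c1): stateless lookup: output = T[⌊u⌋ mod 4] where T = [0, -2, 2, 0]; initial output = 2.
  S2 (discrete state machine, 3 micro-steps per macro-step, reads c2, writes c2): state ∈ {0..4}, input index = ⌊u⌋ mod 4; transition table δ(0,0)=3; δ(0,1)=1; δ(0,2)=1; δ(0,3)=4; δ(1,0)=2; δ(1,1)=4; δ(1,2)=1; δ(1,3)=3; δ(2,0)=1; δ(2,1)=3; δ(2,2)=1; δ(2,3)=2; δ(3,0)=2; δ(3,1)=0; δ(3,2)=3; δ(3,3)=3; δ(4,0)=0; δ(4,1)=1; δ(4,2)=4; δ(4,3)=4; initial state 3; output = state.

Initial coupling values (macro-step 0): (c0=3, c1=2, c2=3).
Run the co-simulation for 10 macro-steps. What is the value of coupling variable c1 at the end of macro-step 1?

c1 at macro-step 1 = 0

macro 1: S0 reads c2=3 → after 1×micro: 0; S1 reads c0=0 → after 2×micro: 0; S2 reads c2=3 → after 3×micro: 3 ⇒ (c0=0, c1=0, c2=3)
macro 2: S0 reads c2=3 → after 1×micro: 3; S1 reads c0=3 → after 2×micro: 0; S2 reads c2=3 → after 3×micro: 3 ⇒ (c0=3, c1=0, c2=3)
macro 3: S0 reads c2=3 → after 1×micro: 0; S1 reads c0=0 → after 2×micro: 0; S2 reads c2=3 → after 3×micro: 3 ⇒ (c0=0, c1=0, c2=3)
macro 4: S0 reads c2=3 → after 1×micro: 3; S1 reads c0=3 → after 2×micro: 0; S2 reads c2=3 → after 3×micro: 3 ⇒ (c0=3, c1=0, c2=3)
macro 5: S0 reads c2=3 → after 1×micro: 0; S1 reads c0=0 → after 2×micro: 0; S2 reads c2=3 → after 3×micro: 3 ⇒ (c0=0, c1=0, c2=3)
macro 6: S0 reads c2=3 → after 1×micro: 3; S1 reads c0=3 → after 2×micro: 0; S2 reads c2=3 → after 3×micro: 3 ⇒ (c0=3, c1=0, c2=3)
macro 7: S0 reads c2=3 → after 1×micro: 0; S1 reads c0=0 → after 2×micro: 0; S2 reads c2=3 → after 3×micro: 3 ⇒ (c0=0, c1=0, c2=3)
macro 8: S0 reads c2=3 → after 1×micro: 3; S1 reads c0=3 → after 2×micro: 0; S2 reads c2=3 → after 3×micro: 3 ⇒ (c0=3, c1=0, c2=3)
macro 9: S0 reads c2=3 → after 1×micro: 0; S1 reads c0=0 → after 2×micro: 0; S2 reads c2=3 → after 3×micro: 3 ⇒ (c0=0, c1=0, c2=3)
macro 10: S0 reads c2=3 → after 1×micro: 3; S1 reads c0=3 → after 2×micro: 0; S2 reads c2=3 → after 3×micro: 3 ⇒ (c0=3, c1=0, c2=3)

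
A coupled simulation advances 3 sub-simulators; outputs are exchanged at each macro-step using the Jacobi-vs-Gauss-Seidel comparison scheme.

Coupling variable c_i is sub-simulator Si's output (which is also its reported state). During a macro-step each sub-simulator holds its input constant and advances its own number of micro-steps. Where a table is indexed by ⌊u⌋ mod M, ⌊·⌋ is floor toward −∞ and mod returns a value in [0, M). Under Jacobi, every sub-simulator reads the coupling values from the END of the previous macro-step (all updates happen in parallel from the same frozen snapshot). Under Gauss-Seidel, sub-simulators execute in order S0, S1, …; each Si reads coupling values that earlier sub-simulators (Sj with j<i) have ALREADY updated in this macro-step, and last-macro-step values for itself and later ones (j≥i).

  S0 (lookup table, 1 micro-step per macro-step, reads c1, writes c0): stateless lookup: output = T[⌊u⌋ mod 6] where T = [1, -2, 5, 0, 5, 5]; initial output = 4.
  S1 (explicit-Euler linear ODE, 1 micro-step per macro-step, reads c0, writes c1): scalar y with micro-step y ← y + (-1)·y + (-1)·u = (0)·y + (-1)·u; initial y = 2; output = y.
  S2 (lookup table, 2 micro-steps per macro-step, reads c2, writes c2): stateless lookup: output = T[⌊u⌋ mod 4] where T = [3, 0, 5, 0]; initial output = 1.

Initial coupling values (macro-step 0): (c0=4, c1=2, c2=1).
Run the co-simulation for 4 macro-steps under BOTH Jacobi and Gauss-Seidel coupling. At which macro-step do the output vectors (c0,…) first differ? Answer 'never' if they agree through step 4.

[Jacobi] macro 1: S0 reads c1=2 → after 1×micro: 5; S1 reads c0=4 → after 1×micro: -4; S2 reads c2=1 → after 2×micro: 0 ⇒ (c0=5, c1=-4, c2=0)
[Jacobi] macro 2: S0 reads c1=-4 → after 1×micro: 5; S1 reads c0=5 → after 1×micro: -5; S2 reads c2=0 → after 2×micro: 3 ⇒ (c0=5, c1=-5, c2=3)
[Jacobi] macro 3: S0 reads c1=-5 → after 1×micro: -2; S1 reads c0=5 → after 1×micro: -5; S2 reads c2=3 → after 2×micro: 0 ⇒ (c0=-2, c1=-5, c2=0)
[Jacobi] macro 4: S0 reads c1=-5 → after 1×micro: -2; S1 reads c0=-2 → after 1×micro: 2; S2 reads c2=0 → after 2×micro: 3 ⇒ (c0=-2, c1=2, c2=3)
[Gauss-Seidel] macro 1: S0 reads c1=2 → after 1×micro: 5; S1 reads c0=5 → after 1×micro: -5; S2 reads c2=1 → after 2×micro: 0 ⇒ (c0=5, c1=-5, c2=0)
[Gauss-Seidel] macro 2: S0 reads c1=-5 → after 1×micro: -2; S1 reads c0=-2 → after 1×micro: 2; S2 reads c2=0 → after 2×micro: 3 ⇒ (c0=-2, c1=2, c2=3)
[Gauss-Seidel] macro 3: S0 reads c1=2 → after 1×micro: 5; S1 reads c0=5 → after 1×micro: -5; S2 reads c2=3 → after 2×micro: 0 ⇒ (c0=5, c1=-5, c2=0)
[Gauss-Seidel] macro 4: S0 reads c1=-5 → after 1×micro: -2; S1 reads c0=-2 → after 1×micro: 2; S2 reads c2=0 → after 2×micro: 3 ⇒ (c0=-2, c1=2, c2=3)

first divergence at macro-step: 1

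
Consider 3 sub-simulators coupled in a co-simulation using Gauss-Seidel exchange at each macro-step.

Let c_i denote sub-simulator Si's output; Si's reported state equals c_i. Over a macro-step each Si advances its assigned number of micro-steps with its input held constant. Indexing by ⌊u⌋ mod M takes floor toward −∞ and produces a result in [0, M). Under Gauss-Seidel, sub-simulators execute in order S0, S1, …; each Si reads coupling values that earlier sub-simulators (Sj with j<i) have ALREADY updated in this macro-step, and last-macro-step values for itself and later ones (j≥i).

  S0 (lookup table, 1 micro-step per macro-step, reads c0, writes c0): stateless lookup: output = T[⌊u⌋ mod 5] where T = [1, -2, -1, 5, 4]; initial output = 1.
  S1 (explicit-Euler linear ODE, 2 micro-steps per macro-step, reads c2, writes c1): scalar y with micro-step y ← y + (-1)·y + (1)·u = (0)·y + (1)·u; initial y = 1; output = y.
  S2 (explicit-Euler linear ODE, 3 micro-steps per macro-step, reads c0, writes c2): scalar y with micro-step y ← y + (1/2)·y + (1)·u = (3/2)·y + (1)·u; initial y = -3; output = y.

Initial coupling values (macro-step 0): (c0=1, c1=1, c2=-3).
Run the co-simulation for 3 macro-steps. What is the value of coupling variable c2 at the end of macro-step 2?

c2 at macro-step 2 = -2719/64

macro 1: S0 reads c0=1 → after 1×micro: -2; S1 reads c2=-3 → after 2×micro: -3; S2 reads c0=-2 → after 3×micro: -157/8 ⇒ (c0=-2, c1=-3, c2=-157/8)
macro 2: S0 reads c0=-2 → after 1×micro: 5; S1 reads c2=-157/8 → after 2×micro: -157/8; S2 reads c0=5 → after 3×micro: -2719/64 ⇒ (c0=5, c1=-157/8, c2=-2719/64)
macro 3: S0 reads c0=5 → after 1×micro: 1; S1 reads c2=-2719/64 → after 2×micro: -2719/64; S2 reads c0=1 → after 3×micro: -70981/512 ⇒ (c0=1, c1=-2719/64, c2=-70981/512)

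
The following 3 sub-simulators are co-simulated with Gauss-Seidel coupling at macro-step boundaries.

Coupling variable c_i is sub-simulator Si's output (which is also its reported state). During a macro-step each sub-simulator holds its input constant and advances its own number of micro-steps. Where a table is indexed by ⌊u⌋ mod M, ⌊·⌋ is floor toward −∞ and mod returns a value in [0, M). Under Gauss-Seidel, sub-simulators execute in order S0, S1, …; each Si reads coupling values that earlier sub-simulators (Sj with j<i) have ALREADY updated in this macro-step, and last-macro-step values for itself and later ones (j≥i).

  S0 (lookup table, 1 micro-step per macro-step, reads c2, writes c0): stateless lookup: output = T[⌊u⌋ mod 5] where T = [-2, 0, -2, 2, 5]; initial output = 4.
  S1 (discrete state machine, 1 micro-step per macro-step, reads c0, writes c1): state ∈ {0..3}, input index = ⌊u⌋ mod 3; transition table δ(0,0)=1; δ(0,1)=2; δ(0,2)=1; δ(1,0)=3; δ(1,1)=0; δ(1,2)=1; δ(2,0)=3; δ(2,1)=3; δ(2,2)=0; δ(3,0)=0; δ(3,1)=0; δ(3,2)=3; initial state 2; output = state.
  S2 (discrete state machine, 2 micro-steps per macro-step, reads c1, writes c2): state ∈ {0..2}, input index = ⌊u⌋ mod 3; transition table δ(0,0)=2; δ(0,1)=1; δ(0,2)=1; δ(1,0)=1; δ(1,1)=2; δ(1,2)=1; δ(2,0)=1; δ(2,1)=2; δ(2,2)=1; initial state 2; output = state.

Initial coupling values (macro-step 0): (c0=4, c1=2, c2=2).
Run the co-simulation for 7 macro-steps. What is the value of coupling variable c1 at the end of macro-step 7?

macro 1: S0 reads c2=2 → after 1×micro: -2; S1 reads c0=-2 → after 1×micro: 3; S2 reads c1=3 → after 2×micro: 1 ⇒ (c0=-2, c1=3, c2=1)
macro 2: S0 reads c2=1 → after 1×micro: 0; S1 reads c0=0 → after 1×micro: 0; S2 reads c1=0 → after 2×micro: 1 ⇒ (c0=0, c1=0, c2=1)
macro 3: S0 reads c2=1 → after 1×micro: 0; S1 reads c0=0 → after 1×micro: 1; S2 reads c1=1 → after 2×micro: 2 ⇒ (c0=0, c1=1, c2=2)
macro 4: S0 reads c2=2 → after 1×micro: -2; S1 reads c0=-2 → after 1×micro: 0; S2 reads c1=0 → after 2×micro: 1 ⇒ (c0=-2, c1=0, c2=1)
macro 5: S0 reads c2=1 → after 1×micro: 0; S1 reads c0=0 → after 1×micro: 1; S2 reads c1=1 → after 2×micro: 2 ⇒ (c0=0, c1=1, c2=2)
macro 6: S0 reads c2=2 → after 1×micro: -2; S1 reads c0=-2 → after 1×micro: 0; S2 reads c1=0 → after 2×micro: 1 ⇒ (c0=-2, c1=0, c2=1)
macro 7: S0 reads c2=1 → after 1×micro: 0; S1 reads c0=0 → after 1×micro: 1; S2 reads c1=1 → after 2×micro: 2 ⇒ (c0=0, c1=1, c2=2)

c1 at macro-step 7 = 1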